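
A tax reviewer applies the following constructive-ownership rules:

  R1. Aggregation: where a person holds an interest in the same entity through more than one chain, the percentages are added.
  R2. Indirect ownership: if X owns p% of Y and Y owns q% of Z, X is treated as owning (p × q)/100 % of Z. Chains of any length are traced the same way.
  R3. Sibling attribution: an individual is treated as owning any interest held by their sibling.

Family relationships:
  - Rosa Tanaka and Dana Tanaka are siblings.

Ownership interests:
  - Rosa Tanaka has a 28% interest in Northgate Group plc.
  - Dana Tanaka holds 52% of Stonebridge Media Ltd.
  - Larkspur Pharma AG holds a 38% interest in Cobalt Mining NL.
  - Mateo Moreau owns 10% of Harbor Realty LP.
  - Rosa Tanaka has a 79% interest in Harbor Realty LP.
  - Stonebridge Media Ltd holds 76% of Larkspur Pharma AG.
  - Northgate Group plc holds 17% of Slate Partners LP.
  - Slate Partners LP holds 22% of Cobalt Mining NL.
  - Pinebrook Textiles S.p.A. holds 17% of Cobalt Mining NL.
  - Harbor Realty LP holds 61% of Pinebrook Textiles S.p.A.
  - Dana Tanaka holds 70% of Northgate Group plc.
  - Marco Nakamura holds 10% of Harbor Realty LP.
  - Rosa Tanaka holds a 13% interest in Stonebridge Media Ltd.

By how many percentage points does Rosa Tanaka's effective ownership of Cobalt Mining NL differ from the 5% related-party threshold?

By sibling attribution (R3), Rosa Tanaka is treated as also owning Dana Tanaka's interest in Stonebridge Media Ltd, giving 13% + 52% = 65%.
By sibling attribution (R3), Rosa Tanaka is treated as also owning Dana Tanaka's interest in Northgate Group plc, giving 28% + 70% = 98%.
Chain via Stonebridge Media Ltd → Larkspur Pharma AG (R2): 65% × 76% × 38% = 18.772% of Cobalt Mining NL.
Chain via Northgate Group plc → Slate Partners LP (R2): 98% × 17% × 22% = 3.6652% of Cobalt Mining NL.
Chain via Harbor Realty LP → Pinebrook Textiles S.p.A. (R2): 79% × 61% × 17% = 8.1923% of Cobalt Mining NL.
Aggregating (R1): 18.772% + 3.6652% + 8.1923% = 30.6295%.
30.6295% exceeds the 5% threshold by 25.6295 percentage points.

25.6295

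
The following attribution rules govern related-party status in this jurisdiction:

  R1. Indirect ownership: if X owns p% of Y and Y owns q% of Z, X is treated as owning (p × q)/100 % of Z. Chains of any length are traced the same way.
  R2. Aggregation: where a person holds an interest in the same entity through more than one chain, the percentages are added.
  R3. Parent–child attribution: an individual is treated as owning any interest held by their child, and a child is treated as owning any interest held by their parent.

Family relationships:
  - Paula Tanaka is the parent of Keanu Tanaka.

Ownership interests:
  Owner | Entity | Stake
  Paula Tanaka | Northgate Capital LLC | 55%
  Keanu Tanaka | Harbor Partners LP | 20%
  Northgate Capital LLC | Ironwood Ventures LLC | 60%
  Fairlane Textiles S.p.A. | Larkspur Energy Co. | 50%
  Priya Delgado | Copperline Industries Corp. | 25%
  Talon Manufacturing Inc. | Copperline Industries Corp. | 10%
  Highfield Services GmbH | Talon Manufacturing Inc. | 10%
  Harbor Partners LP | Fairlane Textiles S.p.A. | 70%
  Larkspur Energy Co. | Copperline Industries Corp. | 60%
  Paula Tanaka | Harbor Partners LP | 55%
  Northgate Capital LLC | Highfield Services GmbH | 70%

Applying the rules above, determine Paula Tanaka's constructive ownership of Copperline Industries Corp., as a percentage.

16.135%

By parent–child attribution (R3), Paula Tanaka is treated as also owning Keanu Tanaka's interest in Harbor Partners LP, giving 55% + 20% = 75%.
Chain via Northgate Capital LLC → Highfield Services GmbH → Talon Manufacturing Inc. (R1): 55% × 70% × 10% × 10% = 0.385% of Copperline Industries Corp.
Chain via Harbor Partners LP → Fairlane Textiles S.p.A. → Larkspur Energy Co. (R1): 75% × 70% × 50% × 60% = 15.75% of Copperline Industries Corp.
Aggregating (R2): 0.385% + 15.75% = 16.135%.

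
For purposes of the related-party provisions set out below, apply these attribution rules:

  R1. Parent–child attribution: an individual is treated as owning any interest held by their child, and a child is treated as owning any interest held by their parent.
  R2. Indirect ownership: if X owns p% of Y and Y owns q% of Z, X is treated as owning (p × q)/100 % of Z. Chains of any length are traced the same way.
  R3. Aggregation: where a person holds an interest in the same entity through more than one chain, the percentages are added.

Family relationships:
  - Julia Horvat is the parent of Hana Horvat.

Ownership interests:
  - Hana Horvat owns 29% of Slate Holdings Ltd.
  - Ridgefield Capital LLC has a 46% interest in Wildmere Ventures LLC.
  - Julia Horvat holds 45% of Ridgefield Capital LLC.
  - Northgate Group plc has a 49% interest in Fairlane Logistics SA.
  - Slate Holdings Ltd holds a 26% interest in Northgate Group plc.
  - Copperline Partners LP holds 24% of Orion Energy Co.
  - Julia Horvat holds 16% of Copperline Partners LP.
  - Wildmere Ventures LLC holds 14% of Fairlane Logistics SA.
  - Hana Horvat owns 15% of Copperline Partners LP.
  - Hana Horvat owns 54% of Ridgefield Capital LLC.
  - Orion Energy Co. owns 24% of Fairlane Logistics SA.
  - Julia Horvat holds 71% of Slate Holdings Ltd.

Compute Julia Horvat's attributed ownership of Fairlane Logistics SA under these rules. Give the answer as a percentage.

20.9012%

By parent–child attribution (R1), Julia Horvat is treated as also owning Hana Horvat's interest in Ridgefield Capital LLC, giving 45% + 54% = 99%.
By parent–child attribution (R1), Julia Horvat is treated as also owning Hana Horvat's interest in Slate Holdings Ltd, giving 71% + 29% = 100%.
By parent–child attribution (R1), Julia Horvat is treated as also owning Hana Horvat's interest in Copperline Partners LP, giving 16% + 15% = 31%.
Chain via Ridgefield Capital LLC → Wildmere Ventures LLC (R2): 99% × 46% × 14% = 6.3756% of Fairlane Logistics SA.
Chain via Slate Holdings Ltd → Northgate Group plc (R2): 100% × 26% × 49% = 12.74% of Fairlane Logistics SA.
Chain via Copperline Partners LP → Orion Energy Co. (R2): 31% × 24% × 24% = 1.7856% of Fairlane Logistics SA.
Aggregating (R3): 6.3756% + 12.74% + 1.7856% = 20.9012%.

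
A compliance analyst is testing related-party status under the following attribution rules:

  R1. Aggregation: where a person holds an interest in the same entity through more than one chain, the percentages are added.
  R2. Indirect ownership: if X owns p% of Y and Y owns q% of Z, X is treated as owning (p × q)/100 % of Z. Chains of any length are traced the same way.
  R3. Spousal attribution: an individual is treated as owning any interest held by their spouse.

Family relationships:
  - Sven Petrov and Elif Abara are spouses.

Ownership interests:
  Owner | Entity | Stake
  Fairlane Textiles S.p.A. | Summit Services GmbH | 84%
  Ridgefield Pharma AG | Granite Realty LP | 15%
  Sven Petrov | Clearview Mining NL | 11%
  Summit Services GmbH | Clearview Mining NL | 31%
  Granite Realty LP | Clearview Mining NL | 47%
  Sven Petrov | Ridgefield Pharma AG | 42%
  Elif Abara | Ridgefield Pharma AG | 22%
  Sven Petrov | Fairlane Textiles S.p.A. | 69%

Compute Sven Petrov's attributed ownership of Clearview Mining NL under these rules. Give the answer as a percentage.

33.4796%

By spousal attribution (R3), Sven Petrov is treated as also owning Elif Abara's interest in Ridgefield Pharma AG, giving 42% + 22% = 64%.
Chain via Ridgefield Pharma AG → Granite Realty LP (R2): 64% × 15% × 47% = 4.512% of Clearview Mining NL.
Chain via Fairlane Textiles S.p.A. → Summit Services GmbH (R2): 69% × 84% × 31% = 17.9676% of Clearview Mining NL.
Direct interest in Clearview Mining NL: 11%.
Aggregating (R1): 4.512% + 17.9676% + 11% = 33.4796%.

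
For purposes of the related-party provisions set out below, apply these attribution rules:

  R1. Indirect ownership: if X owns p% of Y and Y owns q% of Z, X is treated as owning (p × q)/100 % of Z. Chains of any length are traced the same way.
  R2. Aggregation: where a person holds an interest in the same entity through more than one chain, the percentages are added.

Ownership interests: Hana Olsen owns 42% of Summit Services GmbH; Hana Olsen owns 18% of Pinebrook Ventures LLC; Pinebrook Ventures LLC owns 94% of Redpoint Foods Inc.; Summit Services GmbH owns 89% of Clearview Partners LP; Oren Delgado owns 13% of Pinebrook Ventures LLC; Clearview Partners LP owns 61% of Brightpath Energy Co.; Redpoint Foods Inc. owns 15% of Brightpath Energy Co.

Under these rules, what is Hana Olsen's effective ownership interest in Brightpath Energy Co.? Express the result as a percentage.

25.3398%

Chain via Pinebrook Ventures LLC → Redpoint Foods Inc. (R1): 18% × 94% × 15% = 2.538% of Brightpath Energy Co.
Chain via Summit Services GmbH → Clearview Partners LP (R1): 42% × 89% × 61% = 22.8018% of Brightpath Energy Co.
Aggregating (R2): 2.538% + 22.8018% = 25.3398%.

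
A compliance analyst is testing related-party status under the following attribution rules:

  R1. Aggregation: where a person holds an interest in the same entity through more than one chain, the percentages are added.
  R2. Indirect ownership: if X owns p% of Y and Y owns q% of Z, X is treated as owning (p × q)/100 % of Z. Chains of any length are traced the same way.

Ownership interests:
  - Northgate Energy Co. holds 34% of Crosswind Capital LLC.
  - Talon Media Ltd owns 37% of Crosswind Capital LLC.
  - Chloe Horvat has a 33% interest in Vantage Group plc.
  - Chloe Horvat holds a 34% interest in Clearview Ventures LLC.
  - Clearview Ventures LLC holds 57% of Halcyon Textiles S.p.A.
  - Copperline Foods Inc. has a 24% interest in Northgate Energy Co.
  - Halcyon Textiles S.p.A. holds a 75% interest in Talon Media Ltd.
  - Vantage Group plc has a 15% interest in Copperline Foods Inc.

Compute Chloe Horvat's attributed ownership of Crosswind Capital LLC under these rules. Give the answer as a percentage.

5.78187%

Chain via Vantage Group plc → Copperline Foods Inc. → Northgate Energy Co. (R2): 33% × 15% × 24% × 34% = 0.40392% of Crosswind Capital LLC.
Chain via Clearview Ventures LLC → Halcyon Textiles S.p.A. → Talon Media Ltd (R2): 34% × 57% × 75% × 37% = 5.37795% of Crosswind Capital LLC.
Aggregating (R1): 0.40392% + 5.37795% = 5.78187%.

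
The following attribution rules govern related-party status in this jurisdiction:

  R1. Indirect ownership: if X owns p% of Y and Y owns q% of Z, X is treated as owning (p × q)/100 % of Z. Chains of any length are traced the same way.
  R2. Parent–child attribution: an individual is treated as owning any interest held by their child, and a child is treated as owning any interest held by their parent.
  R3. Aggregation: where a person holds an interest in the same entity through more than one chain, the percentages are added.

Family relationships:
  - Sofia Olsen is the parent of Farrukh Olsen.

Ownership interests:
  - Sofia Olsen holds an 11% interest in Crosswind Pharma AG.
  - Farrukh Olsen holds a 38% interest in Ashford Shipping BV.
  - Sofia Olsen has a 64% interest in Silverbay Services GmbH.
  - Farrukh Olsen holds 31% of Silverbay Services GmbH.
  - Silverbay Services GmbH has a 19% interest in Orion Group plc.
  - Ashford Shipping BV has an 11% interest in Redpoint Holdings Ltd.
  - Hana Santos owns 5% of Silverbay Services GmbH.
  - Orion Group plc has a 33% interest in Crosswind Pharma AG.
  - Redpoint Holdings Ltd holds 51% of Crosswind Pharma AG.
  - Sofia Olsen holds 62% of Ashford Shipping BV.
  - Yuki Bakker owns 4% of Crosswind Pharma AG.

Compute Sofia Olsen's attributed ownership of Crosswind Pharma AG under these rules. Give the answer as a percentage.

By parent–child attribution (R2), Sofia Olsen is treated as also owning Farrukh Olsen's interest in Silverbay Services GmbH, giving 64% + 31% = 95%.
By parent–child attribution (R2), Sofia Olsen is treated as also owning Farrukh Olsen's interest in Ashford Shipping BV, giving 62% + 38% = 100%.
Chain via Silverbay Services GmbH → Orion Group plc (R1): 95% × 19% × 33% = 5.9565% of Crosswind Pharma AG.
Chain via Ashford Shipping BV → Redpoint Holdings Ltd (R1): 100% × 11% × 51% = 5.61% of Crosswind Pharma AG.
Direct interest in Crosswind Pharma AG: 11%.
Aggregating (R3): 5.9565% + 5.61% + 11% = 22.5665%.

22.5665%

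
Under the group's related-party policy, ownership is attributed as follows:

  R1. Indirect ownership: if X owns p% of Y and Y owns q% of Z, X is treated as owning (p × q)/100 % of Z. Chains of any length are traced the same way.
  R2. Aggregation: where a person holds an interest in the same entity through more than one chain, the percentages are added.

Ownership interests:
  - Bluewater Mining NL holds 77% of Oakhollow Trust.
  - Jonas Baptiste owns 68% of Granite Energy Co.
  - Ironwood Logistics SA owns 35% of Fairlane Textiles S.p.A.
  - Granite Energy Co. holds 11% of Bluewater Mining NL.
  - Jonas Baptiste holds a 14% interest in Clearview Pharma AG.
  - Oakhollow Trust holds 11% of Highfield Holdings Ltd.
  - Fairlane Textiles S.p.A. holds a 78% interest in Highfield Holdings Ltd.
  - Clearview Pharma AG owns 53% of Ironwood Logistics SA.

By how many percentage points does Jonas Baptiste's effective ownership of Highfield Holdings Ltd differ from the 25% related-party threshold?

Chain via Granite Energy Co. → Bluewater Mining NL → Oakhollow Trust (R1): 68% × 11% × 77% × 11% = 0.633556% of Highfield Holdings Ltd.
Chain via Clearview Pharma AG → Ironwood Logistics SA → Fairlane Textiles S.p.A. (R1): 14% × 53% × 35% × 78% = 2.02566% of Highfield Holdings Ltd.
Aggregating (R2): 0.633556% + 2.02566% = 2.659216%.
2.659216% falls short of the 25% threshold by 22.340784 percentage points.

22.340784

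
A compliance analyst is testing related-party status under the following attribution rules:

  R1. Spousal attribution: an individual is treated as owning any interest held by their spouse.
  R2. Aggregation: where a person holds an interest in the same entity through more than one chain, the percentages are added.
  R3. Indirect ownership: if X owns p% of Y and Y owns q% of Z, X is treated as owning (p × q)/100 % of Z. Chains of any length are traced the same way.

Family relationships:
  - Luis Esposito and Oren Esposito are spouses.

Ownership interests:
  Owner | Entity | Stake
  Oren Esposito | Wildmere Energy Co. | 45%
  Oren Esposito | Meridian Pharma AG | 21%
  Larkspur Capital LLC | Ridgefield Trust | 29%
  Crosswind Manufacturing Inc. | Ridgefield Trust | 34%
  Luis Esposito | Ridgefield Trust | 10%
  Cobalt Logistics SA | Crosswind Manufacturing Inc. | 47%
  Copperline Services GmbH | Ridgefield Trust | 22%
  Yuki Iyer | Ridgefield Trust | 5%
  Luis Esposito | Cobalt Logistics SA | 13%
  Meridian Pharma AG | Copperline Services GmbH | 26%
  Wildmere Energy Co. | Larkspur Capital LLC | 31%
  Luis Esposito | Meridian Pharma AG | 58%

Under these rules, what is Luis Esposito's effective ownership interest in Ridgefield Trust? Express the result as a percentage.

By spousal attribution (R1), Luis Esposito is treated as also owning Oren Esposito's interest in Meridian Pharma AG, giving 58% + 21% = 79%.
By spousal attribution (R1), Luis Esposito is treated as owning Oren Esposito's 45% interest in Wildmere Energy Co.
Chain via Cobalt Logistics SA → Crosswind Manufacturing Inc. (R3): 13% × 47% × 34% = 2.0774% of Ridgefield Trust.
Chain via Meridian Pharma AG → Copperline Services GmbH (R3): 79% × 26% × 22% = 4.5188% of Ridgefield Trust.
Direct interest in Ridgefield Trust: 10%.
Chain via Wildmere Energy Co. → Larkspur Capital LLC (R3): 45% × 31% × 29% = 4.0455% of Ridgefield Trust.
Aggregating (R2): 2.0774% + 4.5188% + 10% + 4.0455% = 20.6417%.

20.6417%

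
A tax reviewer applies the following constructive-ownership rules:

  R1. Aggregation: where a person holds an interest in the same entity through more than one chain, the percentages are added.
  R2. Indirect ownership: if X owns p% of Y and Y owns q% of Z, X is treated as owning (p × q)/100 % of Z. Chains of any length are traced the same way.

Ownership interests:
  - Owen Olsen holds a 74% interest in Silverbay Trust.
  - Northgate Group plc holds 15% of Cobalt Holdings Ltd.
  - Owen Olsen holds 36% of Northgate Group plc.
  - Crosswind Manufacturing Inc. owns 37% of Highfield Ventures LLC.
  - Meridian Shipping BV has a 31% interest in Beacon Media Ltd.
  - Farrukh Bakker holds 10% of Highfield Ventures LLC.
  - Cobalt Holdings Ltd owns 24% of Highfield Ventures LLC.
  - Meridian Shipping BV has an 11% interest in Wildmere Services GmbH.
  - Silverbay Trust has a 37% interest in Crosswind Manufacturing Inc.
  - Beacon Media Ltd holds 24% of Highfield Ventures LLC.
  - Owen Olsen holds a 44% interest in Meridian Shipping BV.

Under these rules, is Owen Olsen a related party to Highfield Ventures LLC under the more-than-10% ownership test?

Chain via Northgate Group plc → Cobalt Holdings Ltd (R2): 36% × 15% × 24% = 1.296% of Highfield Ventures LLC.
Chain via Silverbay Trust → Crosswind Manufacturing Inc. (R2): 74% × 37% × 37% = 10.1306% of Highfield Ventures LLC.
Chain via Meridian Shipping BV → Beacon Media Ltd (R2): 44% × 31% × 24% = 3.2736% of Highfield Ventures LLC.
Aggregating (R1): 1.296% + 10.1306% + 3.2736% = 14.7002%.
14.7002% exceeds the 10% threshold, so Owen is a related party to Highfield Ventures LLC.

Yes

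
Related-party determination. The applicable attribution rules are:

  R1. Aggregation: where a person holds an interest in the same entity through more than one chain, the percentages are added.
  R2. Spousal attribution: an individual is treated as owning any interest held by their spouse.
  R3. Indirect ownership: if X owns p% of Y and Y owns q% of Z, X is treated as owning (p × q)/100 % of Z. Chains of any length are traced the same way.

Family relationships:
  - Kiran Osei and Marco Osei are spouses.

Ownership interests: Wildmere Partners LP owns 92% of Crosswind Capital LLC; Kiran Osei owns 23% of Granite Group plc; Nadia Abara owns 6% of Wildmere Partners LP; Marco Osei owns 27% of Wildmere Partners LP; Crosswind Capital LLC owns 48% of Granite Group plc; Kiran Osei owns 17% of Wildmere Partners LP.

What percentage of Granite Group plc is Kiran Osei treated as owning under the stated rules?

By spousal attribution (R2), Kiran Osei is treated as also owning Marco Osei's interest in Wildmere Partners LP, giving 17% + 27% = 44%.
Chain via Wildmere Partners LP → Crosswind Capital LLC (R3): 44% × 92% × 48% = 19.4304% of Granite Group plc.
Direct interest in Granite Group plc: 23%.
Aggregating (R1): 19.4304% + 23% = 42.4304%.

42.4304%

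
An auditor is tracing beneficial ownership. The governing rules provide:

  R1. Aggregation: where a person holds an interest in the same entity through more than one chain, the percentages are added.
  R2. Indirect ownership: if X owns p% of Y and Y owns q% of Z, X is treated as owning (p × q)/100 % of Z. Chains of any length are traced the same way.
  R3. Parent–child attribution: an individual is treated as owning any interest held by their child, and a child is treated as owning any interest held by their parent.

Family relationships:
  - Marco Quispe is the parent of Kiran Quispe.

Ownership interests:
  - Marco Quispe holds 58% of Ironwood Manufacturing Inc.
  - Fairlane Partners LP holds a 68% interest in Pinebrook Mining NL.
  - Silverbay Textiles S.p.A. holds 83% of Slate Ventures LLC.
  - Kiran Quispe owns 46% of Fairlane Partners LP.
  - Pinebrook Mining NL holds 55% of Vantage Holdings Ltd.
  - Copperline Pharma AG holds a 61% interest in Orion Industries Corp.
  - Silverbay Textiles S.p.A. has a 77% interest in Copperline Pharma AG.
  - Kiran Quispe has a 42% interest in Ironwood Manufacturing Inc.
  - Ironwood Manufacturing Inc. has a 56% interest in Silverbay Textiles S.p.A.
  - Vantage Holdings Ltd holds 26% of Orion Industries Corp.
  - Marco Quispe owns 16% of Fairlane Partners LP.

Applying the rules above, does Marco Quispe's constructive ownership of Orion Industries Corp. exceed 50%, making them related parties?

No

By parent–child attribution (R3), Marco Quispe is treated as also owning Kiran Quispe's interest in Ironwood Manufacturing Inc, giving 58% + 42% = 100%.
By parent–child attribution (R3), Marco Quispe is treated as also owning Kiran Quispe's interest in Fairlane Partners LP, giving 16% + 46% = 62%.
Chain via Ironwood Manufacturing Inc. → Silverbay Textiles S.p.A. → Copperline Pharma AG (R2): 100% × 56% × 77% × 61% = 26.3032% of Orion Industries Corp.
Chain via Fairlane Partners LP → Pinebrook Mining NL → Vantage Holdings Ltd (R2): 62% × 68% × 55% × 26% = 6.02888% of Orion Industries Corp.
Aggregating (R1): 26.3032% + 6.02888% = 32.33208%.
32.33208% does not exceed the 50% threshold, so Marco is not a related party to Orion Industries Corp.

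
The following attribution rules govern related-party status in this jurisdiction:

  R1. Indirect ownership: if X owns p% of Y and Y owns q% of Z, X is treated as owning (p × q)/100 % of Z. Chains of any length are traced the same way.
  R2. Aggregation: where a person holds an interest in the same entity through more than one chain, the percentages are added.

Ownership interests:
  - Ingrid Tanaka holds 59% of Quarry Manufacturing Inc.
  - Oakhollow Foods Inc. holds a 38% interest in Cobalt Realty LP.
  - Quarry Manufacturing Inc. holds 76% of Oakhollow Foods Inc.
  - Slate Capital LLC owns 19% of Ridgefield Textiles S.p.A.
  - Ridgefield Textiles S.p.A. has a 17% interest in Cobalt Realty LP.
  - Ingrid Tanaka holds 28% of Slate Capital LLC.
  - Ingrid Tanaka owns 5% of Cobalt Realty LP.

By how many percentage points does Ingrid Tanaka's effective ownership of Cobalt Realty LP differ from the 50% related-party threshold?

Chain via Slate Capital LLC → Ridgefield Textiles S.p.A. (R1): 28% × 19% × 17% = 0.9044% of Cobalt Realty LP.
Chain via Quarry Manufacturing Inc. → Oakhollow Foods Inc. (R1): 59% × 76% × 38% = 17.0392% of Cobalt Realty LP.
Direct interest in Cobalt Realty LP: 5%.
Aggregating (R2): 0.9044% + 17.0392% + 5% = 22.9436%.
22.9436% falls short of the 50% threshold by 27.0564 percentage points.

27.0564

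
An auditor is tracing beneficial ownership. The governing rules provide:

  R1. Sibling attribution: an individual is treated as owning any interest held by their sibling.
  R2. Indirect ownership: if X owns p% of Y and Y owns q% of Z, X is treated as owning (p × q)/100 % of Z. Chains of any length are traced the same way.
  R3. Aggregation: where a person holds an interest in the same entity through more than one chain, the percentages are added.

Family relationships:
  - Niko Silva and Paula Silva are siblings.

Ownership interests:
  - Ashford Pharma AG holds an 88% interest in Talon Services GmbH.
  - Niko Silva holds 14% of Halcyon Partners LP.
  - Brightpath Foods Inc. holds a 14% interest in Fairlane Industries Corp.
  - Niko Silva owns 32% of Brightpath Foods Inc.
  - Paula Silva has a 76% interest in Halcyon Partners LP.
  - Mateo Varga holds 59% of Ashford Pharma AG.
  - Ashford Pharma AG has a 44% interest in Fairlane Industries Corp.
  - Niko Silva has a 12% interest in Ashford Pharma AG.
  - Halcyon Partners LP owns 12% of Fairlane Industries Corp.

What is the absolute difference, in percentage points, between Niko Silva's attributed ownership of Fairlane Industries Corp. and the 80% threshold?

59.44

By sibling attribution (R1), Niko Silva is treated as also owning Paula Silva's interest in Halcyon Partners LP, giving 14% + 76% = 90%.
Chain via Ashford Pharma AG (R2): 12% × 44% = 5.28% of Fairlane Industries Corp.
Chain via Halcyon Partners LP (R2): 90% × 12% = 10.8% of Fairlane Industries Corp.
Chain via Brightpath Foods Inc. (R2): 32% × 14% = 4.48% of Fairlane Industries Corp.
Aggregating (R3): 5.28% + 10.8% + 4.48% = 20.56%.
20.56% falls short of the 80% threshold by 59.44 percentage points.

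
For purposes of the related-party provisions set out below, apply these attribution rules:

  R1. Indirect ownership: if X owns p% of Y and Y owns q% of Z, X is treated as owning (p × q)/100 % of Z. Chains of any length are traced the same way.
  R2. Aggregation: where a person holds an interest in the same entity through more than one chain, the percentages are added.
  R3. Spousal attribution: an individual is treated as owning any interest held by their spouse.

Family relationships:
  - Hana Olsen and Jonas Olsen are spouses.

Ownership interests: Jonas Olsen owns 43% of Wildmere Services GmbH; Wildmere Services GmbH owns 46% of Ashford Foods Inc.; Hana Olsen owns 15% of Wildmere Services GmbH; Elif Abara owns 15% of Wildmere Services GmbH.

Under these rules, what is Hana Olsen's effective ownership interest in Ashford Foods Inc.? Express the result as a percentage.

By spousal attribution (R3), Hana Olsen is treated as also owning Jonas Olsen's interest in Wildmere Services GmbH, giving 15% + 43% = 58%.
Chain via Wildmere Services GmbH (R1): 58% × 46% = 26.68% of Ashford Foods Inc.

26.68%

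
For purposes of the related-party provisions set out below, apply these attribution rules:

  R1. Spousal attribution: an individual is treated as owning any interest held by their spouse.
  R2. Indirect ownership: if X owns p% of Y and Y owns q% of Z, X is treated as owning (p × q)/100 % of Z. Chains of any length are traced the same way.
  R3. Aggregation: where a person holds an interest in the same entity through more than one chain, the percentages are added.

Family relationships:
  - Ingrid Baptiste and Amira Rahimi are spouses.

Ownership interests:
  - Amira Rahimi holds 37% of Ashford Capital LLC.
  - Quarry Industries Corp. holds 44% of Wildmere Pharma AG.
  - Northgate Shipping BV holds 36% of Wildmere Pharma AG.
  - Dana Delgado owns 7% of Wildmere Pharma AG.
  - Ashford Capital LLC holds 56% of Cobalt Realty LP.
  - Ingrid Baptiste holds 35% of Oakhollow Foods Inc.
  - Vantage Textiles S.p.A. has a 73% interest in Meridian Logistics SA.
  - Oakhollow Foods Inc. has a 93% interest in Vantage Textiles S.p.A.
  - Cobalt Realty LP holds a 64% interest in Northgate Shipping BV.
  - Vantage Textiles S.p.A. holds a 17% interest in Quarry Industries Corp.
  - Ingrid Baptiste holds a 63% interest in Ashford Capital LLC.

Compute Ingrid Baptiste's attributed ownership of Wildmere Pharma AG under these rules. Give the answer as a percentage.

By spousal attribution (R1), Ingrid Baptiste is treated as also owning Amira Rahimi's interest in Ashford Capital LLC, giving 63% + 37% = 100%.
Chain via Ashford Capital LLC → Cobalt Realty LP → Northgate Shipping BV (R2): 100% × 56% × 64% × 36% = 12.9024% of Wildmere Pharma AG.
Chain via Oakhollow Foods Inc. → Vantage Textiles S.p.A. → Quarry Industries Corp. (R2): 35% × 93% × 17% × 44% = 2.43474% of Wildmere Pharma AG.
Aggregating (R3): 12.9024% + 2.43474% = 15.33714%.

15.33714%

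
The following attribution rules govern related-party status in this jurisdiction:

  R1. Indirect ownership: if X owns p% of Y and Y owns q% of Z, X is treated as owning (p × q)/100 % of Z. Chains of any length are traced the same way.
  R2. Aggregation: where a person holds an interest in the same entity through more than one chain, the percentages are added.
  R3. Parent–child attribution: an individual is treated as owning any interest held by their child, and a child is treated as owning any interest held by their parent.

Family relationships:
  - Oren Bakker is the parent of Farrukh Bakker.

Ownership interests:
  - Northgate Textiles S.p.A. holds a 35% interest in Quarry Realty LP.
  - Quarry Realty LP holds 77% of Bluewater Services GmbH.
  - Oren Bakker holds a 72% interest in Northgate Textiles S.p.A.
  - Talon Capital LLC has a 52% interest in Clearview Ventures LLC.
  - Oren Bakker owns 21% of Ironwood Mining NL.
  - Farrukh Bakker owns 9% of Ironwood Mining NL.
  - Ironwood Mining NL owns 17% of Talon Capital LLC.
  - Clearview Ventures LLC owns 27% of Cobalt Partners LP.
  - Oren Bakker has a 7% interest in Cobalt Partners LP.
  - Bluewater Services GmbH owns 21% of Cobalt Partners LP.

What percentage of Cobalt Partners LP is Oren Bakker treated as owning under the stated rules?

11.79088%

By parent–child attribution (R3), Oren Bakker is treated as also owning Farrukh Bakker's interest in Ironwood Mining NL, giving 21% + 9% = 30%.
Chain via Northgate Textiles S.p.A. → Quarry Realty LP → Bluewater Services GmbH (R1): 72% × 35% × 77% × 21% = 4.07484% of Cobalt Partners LP.
Chain via Ironwood Mining NL → Talon Capital LLC → Clearview Ventures LLC (R1): 30% × 17% × 52% × 27% = 0.71604% of Cobalt Partners LP.
Direct interest in Cobalt Partners LP: 7%.
Aggregating (R2): 4.07484% + 0.71604% + 7% = 11.79088%.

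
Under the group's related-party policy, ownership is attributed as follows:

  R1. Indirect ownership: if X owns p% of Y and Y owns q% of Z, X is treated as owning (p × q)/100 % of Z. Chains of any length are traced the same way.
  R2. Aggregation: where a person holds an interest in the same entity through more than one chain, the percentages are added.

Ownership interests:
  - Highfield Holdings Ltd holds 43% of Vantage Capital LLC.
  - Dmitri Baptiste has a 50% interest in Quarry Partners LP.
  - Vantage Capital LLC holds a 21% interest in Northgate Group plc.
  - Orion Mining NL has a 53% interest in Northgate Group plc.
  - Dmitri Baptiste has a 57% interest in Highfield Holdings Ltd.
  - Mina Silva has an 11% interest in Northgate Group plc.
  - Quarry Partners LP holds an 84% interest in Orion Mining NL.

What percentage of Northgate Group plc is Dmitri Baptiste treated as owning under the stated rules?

Chain via Quarry Partners LP → Orion Mining NL (R1): 50% × 84% × 53% = 22.26% of Northgate Group plc.
Chain via Highfield Holdings Ltd → Vantage Capital LLC (R1): 57% × 43% × 21% = 5.1471% of Northgate Group plc.
Aggregating (R2): 22.26% + 5.1471% = 27.4071%.

27.4071%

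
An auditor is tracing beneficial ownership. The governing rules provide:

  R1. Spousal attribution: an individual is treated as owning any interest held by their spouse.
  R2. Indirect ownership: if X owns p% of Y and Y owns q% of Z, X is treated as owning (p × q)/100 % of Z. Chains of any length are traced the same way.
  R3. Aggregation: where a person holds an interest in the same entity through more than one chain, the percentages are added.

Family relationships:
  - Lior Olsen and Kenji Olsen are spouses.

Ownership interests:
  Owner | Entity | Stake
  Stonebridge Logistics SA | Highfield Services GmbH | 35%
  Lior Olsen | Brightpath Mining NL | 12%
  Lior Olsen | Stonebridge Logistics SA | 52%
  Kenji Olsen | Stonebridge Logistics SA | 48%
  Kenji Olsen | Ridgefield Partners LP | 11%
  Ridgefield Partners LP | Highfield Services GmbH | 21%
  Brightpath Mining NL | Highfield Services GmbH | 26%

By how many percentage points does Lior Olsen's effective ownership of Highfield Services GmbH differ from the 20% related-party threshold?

By spousal attribution (R1), Lior Olsen is treated as also owning Kenji Olsen's interest in Stonebridge Logistics SA, giving 52% + 48% = 100%.
By spousal attribution (R1), Lior Olsen is treated as owning Kenji Olsen's 11% interest in Ridgefield Partners LP.
Chain via Stonebridge Logistics SA (R2): 100% × 35% = 35% of Highfield Services GmbH.
Chain via Brightpath Mining NL (R2): 12% × 26% = 3.12% of Highfield Services GmbH.
Chain via Ridgefield Partners LP (R2): 11% × 21% = 2.31% of Highfield Services GmbH.
Aggregating (R3): 35% + 3.12% + 2.31% = 40.43%.
40.43% exceeds the 20% threshold by 20.43 percentage points.

20.43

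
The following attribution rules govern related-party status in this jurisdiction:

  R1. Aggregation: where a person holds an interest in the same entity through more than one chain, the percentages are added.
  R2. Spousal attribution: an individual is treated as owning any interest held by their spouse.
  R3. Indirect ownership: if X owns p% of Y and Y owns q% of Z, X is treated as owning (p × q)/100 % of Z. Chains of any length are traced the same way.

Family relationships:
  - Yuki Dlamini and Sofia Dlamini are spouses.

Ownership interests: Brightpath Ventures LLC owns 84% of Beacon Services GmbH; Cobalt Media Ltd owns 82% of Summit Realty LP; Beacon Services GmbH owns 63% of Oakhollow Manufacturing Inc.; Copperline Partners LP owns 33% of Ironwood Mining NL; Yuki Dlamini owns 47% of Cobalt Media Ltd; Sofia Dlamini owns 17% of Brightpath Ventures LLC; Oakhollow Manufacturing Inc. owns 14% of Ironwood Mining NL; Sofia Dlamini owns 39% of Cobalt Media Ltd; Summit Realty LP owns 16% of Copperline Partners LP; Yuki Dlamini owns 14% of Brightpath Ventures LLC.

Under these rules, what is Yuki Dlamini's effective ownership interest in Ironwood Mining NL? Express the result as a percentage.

6.020184%

By spousal attribution (R2), Yuki Dlamini is treated as also owning Sofia Dlamini's interest in Cobalt Media Ltd, giving 47% + 39% = 86%.
By spousal attribution (R2), Yuki Dlamini is treated as also owning Sofia Dlamini's interest in Brightpath Ventures LLC, giving 14% + 17% = 31%.
Chain via Cobalt Media Ltd → Summit Realty LP → Copperline Partners LP (R3): 86% × 82% × 16% × 33% = 3.723456% of Ironwood Mining NL.
Chain via Brightpath Ventures LLC → Beacon Services GmbH → Oakhollow Manufacturing Inc. (R3): 31% × 84% × 63% × 14% = 2.296728% of Ironwood Mining NL.
Aggregating (R1): 3.723456% + 2.296728% = 6.020184%.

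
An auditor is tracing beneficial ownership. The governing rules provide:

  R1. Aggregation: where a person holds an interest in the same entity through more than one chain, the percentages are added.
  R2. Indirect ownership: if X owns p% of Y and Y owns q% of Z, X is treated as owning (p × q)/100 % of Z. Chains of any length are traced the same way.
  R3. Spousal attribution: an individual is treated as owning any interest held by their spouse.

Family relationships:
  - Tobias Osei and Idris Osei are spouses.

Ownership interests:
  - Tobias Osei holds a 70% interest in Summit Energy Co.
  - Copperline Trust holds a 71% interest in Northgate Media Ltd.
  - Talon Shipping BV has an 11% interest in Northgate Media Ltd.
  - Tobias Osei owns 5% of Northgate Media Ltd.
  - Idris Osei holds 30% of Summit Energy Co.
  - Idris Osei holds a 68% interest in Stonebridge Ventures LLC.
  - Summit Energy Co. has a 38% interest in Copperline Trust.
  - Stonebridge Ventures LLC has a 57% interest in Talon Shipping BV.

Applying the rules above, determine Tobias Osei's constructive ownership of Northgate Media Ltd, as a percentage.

36.2436%

By spousal attribution (R3), Tobias Osei is treated as also owning Idris Osei's interest in Summit Energy Co, giving 70% + 30% = 100%.
By spousal attribution (R3), Tobias Osei is treated as owning Idris Osei's 68% interest in Stonebridge Ventures LLC.
Chain via Summit Energy Co. → Copperline Trust (R2): 100% × 38% × 71% = 26.98% of Northgate Media Ltd.
Direct interest in Northgate Media Ltd: 5%.
Chain via Stonebridge Ventures LLC → Talon Shipping BV (R2): 68% × 57% × 11% = 4.2636% of Northgate Media Ltd.
Aggregating (R1): 26.98% + 5% + 4.2636% = 36.2436%.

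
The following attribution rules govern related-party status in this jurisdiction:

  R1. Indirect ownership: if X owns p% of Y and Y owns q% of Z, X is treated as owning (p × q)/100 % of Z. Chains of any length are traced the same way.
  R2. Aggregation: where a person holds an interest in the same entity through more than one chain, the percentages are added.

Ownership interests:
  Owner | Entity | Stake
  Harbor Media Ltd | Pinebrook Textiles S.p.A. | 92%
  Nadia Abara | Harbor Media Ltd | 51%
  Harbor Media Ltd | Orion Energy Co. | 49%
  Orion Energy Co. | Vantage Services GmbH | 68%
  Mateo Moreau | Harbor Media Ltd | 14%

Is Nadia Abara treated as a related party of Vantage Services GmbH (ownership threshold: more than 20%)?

No

Chain via Harbor Media Ltd → Orion Energy Co. (R1): 51% × 49% × 68% = 16.9932% of Vantage Services GmbH.
16.9932% does not exceed the 20% threshold, so Nadia is not a related party to Vantage Services GmbH.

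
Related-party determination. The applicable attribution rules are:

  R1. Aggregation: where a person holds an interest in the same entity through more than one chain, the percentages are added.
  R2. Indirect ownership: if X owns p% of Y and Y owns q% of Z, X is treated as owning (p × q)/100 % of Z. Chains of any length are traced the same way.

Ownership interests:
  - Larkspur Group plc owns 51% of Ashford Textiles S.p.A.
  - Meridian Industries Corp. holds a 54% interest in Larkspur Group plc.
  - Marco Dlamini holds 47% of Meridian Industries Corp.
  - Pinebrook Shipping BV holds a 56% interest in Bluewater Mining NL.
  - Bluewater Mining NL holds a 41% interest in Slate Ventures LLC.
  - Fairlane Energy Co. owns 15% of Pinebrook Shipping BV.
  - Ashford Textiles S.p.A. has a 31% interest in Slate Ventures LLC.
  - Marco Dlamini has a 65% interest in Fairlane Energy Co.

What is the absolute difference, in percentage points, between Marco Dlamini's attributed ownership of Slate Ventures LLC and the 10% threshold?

3.748822

Chain via Meridian Industries Corp. → Larkspur Group plc → Ashford Textiles S.p.A. (R2): 47% × 54% × 51% × 31% = 4.012578% of Slate Ventures LLC.
Chain via Fairlane Energy Co. → Pinebrook Shipping BV → Bluewater Mining NL (R2): 65% × 15% × 56% × 41% = 2.2386% of Slate Ventures LLC.
Aggregating (R1): 4.012578% + 2.2386% = 6.251178%.
6.251178% falls short of the 10% threshold by 3.748822 percentage points.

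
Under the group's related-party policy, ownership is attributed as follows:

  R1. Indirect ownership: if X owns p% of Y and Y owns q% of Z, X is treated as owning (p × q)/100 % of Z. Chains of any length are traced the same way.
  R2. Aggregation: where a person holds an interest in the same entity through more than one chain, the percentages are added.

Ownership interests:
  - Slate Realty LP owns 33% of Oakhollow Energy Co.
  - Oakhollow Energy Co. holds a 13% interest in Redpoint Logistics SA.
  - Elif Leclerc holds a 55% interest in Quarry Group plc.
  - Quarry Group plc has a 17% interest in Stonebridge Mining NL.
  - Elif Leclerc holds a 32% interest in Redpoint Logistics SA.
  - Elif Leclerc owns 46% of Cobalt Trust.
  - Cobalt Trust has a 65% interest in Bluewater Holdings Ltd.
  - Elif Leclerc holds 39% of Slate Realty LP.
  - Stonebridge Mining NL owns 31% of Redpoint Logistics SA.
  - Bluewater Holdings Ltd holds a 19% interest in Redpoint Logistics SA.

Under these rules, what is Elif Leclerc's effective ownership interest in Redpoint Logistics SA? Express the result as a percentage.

Chain via Slate Realty LP → Oakhollow Energy Co. (R1): 39% × 33% × 13% = 1.6731% of Redpoint Logistics SA.
Chain via Cobalt Trust → Bluewater Holdings Ltd (R1): 46% × 65% × 19% = 5.681% of Redpoint Logistics SA.
Chain via Quarry Group plc → Stonebridge Mining NL (R1): 55% × 17% × 31% = 2.8985% of Redpoint Logistics SA.
Direct interest in Redpoint Logistics SA: 32%.
Aggregating (R2): 1.6731% + 5.681% + 2.8985% + 32% = 42.2526%.

42.2526%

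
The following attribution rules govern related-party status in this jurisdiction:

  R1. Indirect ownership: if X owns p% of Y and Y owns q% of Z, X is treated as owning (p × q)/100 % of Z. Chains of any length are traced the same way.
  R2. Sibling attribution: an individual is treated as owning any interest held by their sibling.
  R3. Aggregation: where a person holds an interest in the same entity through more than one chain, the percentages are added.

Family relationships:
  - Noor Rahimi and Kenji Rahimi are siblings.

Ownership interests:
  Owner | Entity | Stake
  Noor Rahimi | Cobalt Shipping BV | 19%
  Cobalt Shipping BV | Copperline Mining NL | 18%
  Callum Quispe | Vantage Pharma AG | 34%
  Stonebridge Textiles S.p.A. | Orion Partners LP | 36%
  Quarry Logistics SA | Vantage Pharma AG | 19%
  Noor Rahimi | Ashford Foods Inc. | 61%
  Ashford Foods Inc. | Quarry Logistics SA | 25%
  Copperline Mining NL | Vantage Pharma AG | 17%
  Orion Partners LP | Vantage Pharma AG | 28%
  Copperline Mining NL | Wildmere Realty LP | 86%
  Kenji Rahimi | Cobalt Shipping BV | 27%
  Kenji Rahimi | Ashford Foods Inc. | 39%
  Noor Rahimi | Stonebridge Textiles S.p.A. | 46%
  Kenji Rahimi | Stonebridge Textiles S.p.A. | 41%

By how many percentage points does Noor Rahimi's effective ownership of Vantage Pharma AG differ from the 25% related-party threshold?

10.0728

By sibling attribution (R2), Noor Rahimi is treated as also owning Kenji Rahimi's interest in Ashford Foods Inc, giving 61% + 39% = 100%.
By sibling attribution (R2), Noor Rahimi is treated as also owning Kenji Rahimi's interest in Stonebridge Textiles S.p.A, giving 46% + 41% = 87%.
By sibling attribution (R2), Noor Rahimi is treated as also owning Kenji Rahimi's interest in Cobalt Shipping BV, giving 19% + 27% = 46%.
Chain via Ashford Foods Inc. → Quarry Logistics SA (R1): 100% × 25% × 19% = 4.75% of Vantage Pharma AG.
Chain via Stonebridge Textiles S.p.A. → Orion Partners LP (R1): 87% × 36% × 28% = 8.7696% of Vantage Pharma AG.
Chain via Cobalt Shipping BV → Copperline Mining NL (R1): 46% × 18% × 17% = 1.4076% of Vantage Pharma AG.
Aggregating (R3): 4.75% + 8.7696% + 1.4076% = 14.9272%.
14.9272% falls short of the 25% threshold by 10.0728 percentage points.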